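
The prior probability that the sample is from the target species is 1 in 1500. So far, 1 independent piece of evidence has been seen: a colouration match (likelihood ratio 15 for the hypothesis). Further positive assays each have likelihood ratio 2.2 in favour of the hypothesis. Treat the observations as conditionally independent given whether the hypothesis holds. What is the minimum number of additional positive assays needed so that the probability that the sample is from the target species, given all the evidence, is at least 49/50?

Prior odds = (1/1500)/(1499/1500) = 1/1499.
Bayes factor of the evidence already in hand = 15.
Odds after that evidence = (1/1499) × 15 = 15/1499.
Target odds = 0.98/0.02 = 49.
Need 2.2ⁿ ≥ 49 ÷ (15/1499) = 73451/15.
2.2¹⁰ ≈2655.99 falls short of 73451/15 but 2.2¹¹ ≈5843.18 reaches it, so n = 11.

11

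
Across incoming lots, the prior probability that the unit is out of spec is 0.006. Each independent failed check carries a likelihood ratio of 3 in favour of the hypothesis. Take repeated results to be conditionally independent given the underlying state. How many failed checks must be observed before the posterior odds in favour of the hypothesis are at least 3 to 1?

Prior odds = 0.006/0.994 = 3/497.
Likelihood ratio per failed check = 3.
Target odds = 3.
Require 3ⁿ ≥ 3 ÷ (3/497) = 497.
3⁵ = 243 falls short of 497 but 3⁶ = 729 reaches it, so n = 6.

6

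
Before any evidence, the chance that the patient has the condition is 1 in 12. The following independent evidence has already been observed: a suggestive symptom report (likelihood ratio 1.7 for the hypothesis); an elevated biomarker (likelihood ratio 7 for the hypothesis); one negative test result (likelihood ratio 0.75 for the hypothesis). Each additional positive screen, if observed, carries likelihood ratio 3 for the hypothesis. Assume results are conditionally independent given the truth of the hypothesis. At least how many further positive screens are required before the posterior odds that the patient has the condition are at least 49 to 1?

4

Prior odds = (1/12)/(11/12) = 1/11.
Combined Bayes factor of the evidence already in hand = 1.7 × 7 × 0.75 = 8.925.
Odds after that evidence = (1/11) × 8.925 = 357/440.
Target odds = 49.
Need 3ⁿ ≥ 49 ÷ (357/440) = 3080/51.
3³ = 27 falls short of 3080/51 but 3⁴ = 81 reaches it, so n = 4.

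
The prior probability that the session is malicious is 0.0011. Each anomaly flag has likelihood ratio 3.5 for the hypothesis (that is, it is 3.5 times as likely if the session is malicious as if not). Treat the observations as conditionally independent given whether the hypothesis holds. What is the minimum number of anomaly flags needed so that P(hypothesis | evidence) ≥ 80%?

7

Prior odds = 0.0011/0.9989 = 11/9989.
Likelihood ratio per anomaly flag = 3.5.
Target posterior odds = 0.8/0.2 = 4.
Require 3.5ⁿ ≥ 4 ÷ (11/9989) = 39956/11.
3.5⁶ = 1838.265625 falls short of 39956/11 but 3.5⁷ = 823543/128 reaches it, so n = 7.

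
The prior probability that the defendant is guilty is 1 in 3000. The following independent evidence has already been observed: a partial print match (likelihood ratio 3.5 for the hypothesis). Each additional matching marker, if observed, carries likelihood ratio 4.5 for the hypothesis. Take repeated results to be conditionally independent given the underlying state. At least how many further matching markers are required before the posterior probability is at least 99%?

8

Prior odds = (1/3000)/(2999/3000) = 1/2999.
Bayes factor of the evidence already in hand = 3.5.
Odds after that evidence = (1/2999) × 3.5 = 7/5998.
Target odds = 0.99/0.01 = 99.
Need 4.5ⁿ ≥ 99 ÷ (7/5998) = 593802/7.
4.5⁷ = 4782969/128 falls short of 593802/7 but 4.5⁸ = 43046721/256 reaches it, so n = 8.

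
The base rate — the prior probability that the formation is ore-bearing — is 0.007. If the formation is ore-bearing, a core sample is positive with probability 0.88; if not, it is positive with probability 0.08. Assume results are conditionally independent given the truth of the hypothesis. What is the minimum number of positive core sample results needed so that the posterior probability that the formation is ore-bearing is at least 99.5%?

Prior odds = 0.007/0.993 = 7/993.
Likelihood ratio of a positive = 0.88/0.08 = 11.
Target posterior odds = 0.995/0.005 = 199.
Require 11ⁿ ≥ 199 ÷ (7/993) = 197607/7.
11⁴ = 14641 falls short of 197607/7 but 11⁵ = 161051 reaches it, so n = 5.

5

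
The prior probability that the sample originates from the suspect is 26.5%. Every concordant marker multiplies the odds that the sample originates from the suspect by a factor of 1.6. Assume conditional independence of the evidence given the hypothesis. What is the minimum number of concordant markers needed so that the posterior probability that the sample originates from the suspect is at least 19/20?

9

Prior odds: 0.265 ÷ 0.735 = 53/147.
Likelihood ratio per concordant marker = 1.6.
Target posterior odds = 0.95/0.05 = 19.
Need (53/147) × 1.6ⁿ ≥ 19, i.e. 1.6ⁿ ≥ 2793/53.
1.6⁸ = 16777216/390625 falls short of 2793/53 but 1.6⁹ = 134217728/1953125 reaches it, so n = 9.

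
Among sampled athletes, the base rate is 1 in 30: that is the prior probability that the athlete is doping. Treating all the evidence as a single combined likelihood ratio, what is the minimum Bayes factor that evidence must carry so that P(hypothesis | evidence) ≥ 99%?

Prior odds = (1/30)/(29/30) = 1/29.
Target odds = 0.99/0.01 = 99.
Required Bayes factor = 99 ÷ (1/29) = 2871.

2871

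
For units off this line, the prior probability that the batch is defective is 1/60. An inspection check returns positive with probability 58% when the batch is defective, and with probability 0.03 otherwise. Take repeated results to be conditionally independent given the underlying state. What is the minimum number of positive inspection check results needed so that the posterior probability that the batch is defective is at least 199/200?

4

Prior odds: (1/60) ÷ (59/60) = 1/59.
Likelihood ratio of a positive result = 0.58/0.03 = 58/3.
Target odds: 0.995 ÷ 0.005 = 199.
Need (1/59) × (58/3)ⁿ ≥ 199, i.e. (58/3)ⁿ ≥ 11741.
(58/3)³ = 195112/27 falls short of 11741 but (58/3)⁴ = 11316496/81 reaches it, so n = 4.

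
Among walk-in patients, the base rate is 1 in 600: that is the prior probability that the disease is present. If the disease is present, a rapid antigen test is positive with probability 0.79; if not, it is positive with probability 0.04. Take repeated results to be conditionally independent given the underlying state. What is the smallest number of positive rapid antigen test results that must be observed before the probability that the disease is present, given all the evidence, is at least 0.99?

4

Prior odds: (1/600) ÷ (599/600) = 1/599.
Likelihood ratio of a positive = 0.79/0.04 = 19.75.
Target posterior odds = 0.99/0.01 = 99.
Need (1/599) × 19.75ⁿ ≥ 99, i.e. 19.75ⁿ ≥ 59301.
19.75³ = 7703.734375 falls short of 59301 but 19.75⁴ = 38950081/256 reaches it, so n = 4.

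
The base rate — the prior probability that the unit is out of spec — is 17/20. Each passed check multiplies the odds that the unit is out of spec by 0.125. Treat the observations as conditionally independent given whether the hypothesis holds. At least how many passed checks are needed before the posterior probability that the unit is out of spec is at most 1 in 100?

Prior odds = 0.85/0.15 = 17/3.
Likelihood ratio per passed check = 0.125.
Target posterior odds = 0.01/0.99 = 1/99.
Need (17/3) × 0.125ⁿ ≤ 1/99, i.e. 0.125ⁿ ≤ 1/561.
0.125³ = 0.001953125 is still above 1/561 but 0.125⁴ = 1/4096 is at or below it, so n = 4.

4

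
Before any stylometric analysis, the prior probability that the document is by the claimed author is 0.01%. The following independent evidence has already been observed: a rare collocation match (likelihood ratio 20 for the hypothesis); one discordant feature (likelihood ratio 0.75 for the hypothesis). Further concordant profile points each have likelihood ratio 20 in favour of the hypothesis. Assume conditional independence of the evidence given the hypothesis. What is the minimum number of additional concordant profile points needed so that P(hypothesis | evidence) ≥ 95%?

4

Prior odds = 0.0001/0.9999 = 1/9999.
Combined Bayes factor of the evidence already in hand = 20 × 0.75 = 15.
Odds after that evidence = (1/9999) × 15 = 5/3333.
Target odds = 0.95/0.05 = 19.
Need 20ⁿ ≥ 19 ÷ (5/3333) = 12665.4.
20³ = 8000 falls short of 12665.4 but 20⁴ = 160000 reaches it, so n = 4.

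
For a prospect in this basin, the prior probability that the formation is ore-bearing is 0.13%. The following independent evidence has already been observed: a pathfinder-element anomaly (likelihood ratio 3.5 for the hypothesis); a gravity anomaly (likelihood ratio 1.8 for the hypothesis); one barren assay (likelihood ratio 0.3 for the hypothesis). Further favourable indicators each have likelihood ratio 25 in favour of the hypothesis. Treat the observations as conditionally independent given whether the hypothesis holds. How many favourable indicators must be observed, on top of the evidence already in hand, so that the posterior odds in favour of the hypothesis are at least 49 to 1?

4

Prior odds = 0.0013/0.9987 = 13/9987.
Combined Bayes factor of the evidence already in hand = 3.5 × 1.8 × 0.3 = 1.89.
Odds after that evidence = (13/9987) × 1.89 = 819/332900.
Target odds = 49.
Need 25ⁿ ≥ 49 ÷ (819/332900) = 2330300/117.
25³ = 15625 falls short of 2330300/117 but 25⁴ = 390625 reaches it, so n = 4.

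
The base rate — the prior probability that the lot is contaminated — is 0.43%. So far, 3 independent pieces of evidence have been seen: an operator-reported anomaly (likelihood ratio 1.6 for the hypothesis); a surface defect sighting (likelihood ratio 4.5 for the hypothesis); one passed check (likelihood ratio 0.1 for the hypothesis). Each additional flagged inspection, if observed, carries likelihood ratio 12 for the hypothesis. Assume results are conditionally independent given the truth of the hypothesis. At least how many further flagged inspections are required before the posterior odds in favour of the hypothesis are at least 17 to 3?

4

Prior odds = 0.0043/0.9957 = 43/9957.
Combined Bayes factor of the evidence already in hand = 1.6 × 4.5 × 0.1 = 0.72.
Odds after that evidence = (43/9957) × 0.72 = 258/82975.
Target odds = 17/3.
Need 12ⁿ ≥ 17/3 ÷ (258/82975) = 1410575/774.
12³ = 1728 falls short of 1410575/774 but 12⁴ = 20736 reaches it, so n = 4.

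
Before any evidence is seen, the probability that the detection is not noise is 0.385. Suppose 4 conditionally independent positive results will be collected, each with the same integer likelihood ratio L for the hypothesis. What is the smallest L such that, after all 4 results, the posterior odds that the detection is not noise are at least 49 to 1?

Prior odds = 0.385/0.615 = 77/123.
Target odds = 49.
Need L⁴ ≥ 49 ÷ (77/123) = 861/11.
2⁴ = 16 < 861/11 ≤ 81 = 3⁴, so L = 3.

3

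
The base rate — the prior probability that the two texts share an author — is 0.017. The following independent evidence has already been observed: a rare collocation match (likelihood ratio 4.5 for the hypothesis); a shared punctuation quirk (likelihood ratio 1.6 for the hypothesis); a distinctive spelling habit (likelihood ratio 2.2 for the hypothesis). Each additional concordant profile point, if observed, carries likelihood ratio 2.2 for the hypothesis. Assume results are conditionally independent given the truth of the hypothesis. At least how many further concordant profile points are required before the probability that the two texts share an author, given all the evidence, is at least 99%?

Prior odds = 0.017/0.983 = 17/983.
Combined Bayes factor of the evidence already in hand = 4.5 × 1.6 × 2.2 = 15.84.
Odds after that evidence = (17/983) × 15.84 = 6732/24575.
Target odds = 0.99/0.01 = 99.
Need 2.2ⁿ ≥ 99 ÷ (6732/24575) = 24575/68.
2.2⁷ = 19487171/78125 falls short of 24575/68 but 2.2⁸ = 214358881/390625 reaches it, so n = 8.

8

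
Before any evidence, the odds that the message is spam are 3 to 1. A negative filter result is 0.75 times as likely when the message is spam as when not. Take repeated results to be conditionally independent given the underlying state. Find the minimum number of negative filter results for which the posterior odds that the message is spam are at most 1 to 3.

Prior odds = 3.
Likelihood ratio per negative filter result = 0.75.
Target odds = 1/3.
Require 0.75ⁿ ≤ 1/3 ÷ 3 = 1/9.
0.75⁷ = 2187/16384 is still above 1/9 but 0.75⁸ = 6561/65536 is at or below it, so n = 8.

8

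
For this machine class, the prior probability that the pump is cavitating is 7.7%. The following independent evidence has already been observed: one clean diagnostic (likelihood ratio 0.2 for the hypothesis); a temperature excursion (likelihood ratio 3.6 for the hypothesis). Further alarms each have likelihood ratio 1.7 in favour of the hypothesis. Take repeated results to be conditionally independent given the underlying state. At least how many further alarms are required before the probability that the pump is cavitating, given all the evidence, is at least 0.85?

Prior odds = 0.077/0.923 = 77/923.
Combined Bayes factor of the evidence already in hand = 0.2 × 3.6 = 0.72.
Odds after that evidence = (77/923) × 0.72 = 1386/23075.
Target odds = 0.85/0.15 = 17/3.
Need 1.7ⁿ ≥ 17/3 ÷ (1386/23075) = 392275/4158.
1.7⁸ ≈69.7576 falls short of 392275/4158 but 1.7⁹ ≈118.588 reaches it, so n = 9.

9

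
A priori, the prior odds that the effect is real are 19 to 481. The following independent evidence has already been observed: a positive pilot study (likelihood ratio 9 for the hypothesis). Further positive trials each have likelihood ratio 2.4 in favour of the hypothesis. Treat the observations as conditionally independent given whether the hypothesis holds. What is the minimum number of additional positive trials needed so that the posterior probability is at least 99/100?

7

Prior odds = 19/481.
Bayes factor of the evidence already in hand = 9.
Odds after that evidence = (19/481) × 9 = 171/481.
Target odds = 0.99/0.01 = 99.
Need 2.4ⁿ ≥ 99 ÷ (171/481) = 5291/19.
2.4⁶ = 2985984/15625 falls short of 5291/19 but 2.4⁷ = 35831808/78125 reaches it, so n = 7.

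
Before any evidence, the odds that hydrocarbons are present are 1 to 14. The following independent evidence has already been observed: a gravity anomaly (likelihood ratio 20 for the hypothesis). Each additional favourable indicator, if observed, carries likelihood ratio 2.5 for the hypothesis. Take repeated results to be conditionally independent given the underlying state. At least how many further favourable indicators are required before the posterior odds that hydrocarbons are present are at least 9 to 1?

3

Prior odds = 1/14.
Bayes factor of the evidence already in hand = 20.
Odds after that evidence = (1/14) × 20 = 10/7.
Target odds = 9.
Need 2.5ⁿ ≥ 9 ÷ (10/7) = 6.3.
2.5² = 6.25 falls short of 6.3 but 2.5³ = 15.625 reaches it, so n = 3.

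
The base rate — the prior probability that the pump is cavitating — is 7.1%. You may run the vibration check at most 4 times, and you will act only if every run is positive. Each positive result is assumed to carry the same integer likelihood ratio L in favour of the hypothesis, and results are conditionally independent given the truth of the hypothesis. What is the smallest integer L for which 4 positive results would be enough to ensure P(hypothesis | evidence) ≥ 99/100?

Prior odds = 0.071/0.929 = 71/929.
Target odds = 0.99/0.01 = 99.
Need L⁴ ≥ 99 ÷ (71/929) = 91971/71.
5⁴ = 625 < 91971/71 ≤ 1296 = 6⁴, so L = 6.

6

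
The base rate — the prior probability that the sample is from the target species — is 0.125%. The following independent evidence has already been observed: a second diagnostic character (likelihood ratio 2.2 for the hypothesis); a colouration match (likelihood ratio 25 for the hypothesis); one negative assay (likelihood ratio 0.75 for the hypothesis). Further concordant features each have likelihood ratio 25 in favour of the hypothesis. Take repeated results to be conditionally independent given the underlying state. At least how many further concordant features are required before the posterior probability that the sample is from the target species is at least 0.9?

Prior odds = 0.00125/0.99875 = 1/799.
Combined Bayes factor of the evidence already in hand = 2.2 × 25 × 0.75 = 41.25.
Odds after that evidence = (1/799) × 41.25 = 165/3196.
Target odds = 0.9/0.1 = 9.
Need 25ⁿ ≥ 9 ÷ (165/3196) = 9588/55.
25¹ = 25 falls short of 9588/55 but 25² = 625 reaches it, so n = 2.

2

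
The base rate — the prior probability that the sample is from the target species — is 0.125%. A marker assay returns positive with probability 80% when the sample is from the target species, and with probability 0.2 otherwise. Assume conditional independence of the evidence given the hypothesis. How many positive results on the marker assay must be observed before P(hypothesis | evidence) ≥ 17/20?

7

Prior odds = 0.00125/0.99875 = 1/799.
Likelihood ratio of a positive result = 0.8/0.2 = 4.
Target odds: 0.85 ÷ 0.15 = 17/3.
Need (1/799) × 4ⁿ ≥ 17/3, i.e. 4ⁿ ≥ 13583/3.
4⁶ = 4096 falls short of 13583/3 but 4⁷ = 16384 reaches it, so n = 7.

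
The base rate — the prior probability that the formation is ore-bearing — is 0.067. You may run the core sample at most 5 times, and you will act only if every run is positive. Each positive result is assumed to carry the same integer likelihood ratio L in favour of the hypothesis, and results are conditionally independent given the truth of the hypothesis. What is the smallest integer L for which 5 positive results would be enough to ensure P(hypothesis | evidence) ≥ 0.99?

5

Prior odds = 0.067/0.933 = 67/933.
Target odds = 0.99/0.01 = 99.
Need L⁵ ≥ 99 ÷ (67/933) = 92367/67.
4⁵ = 1024 < 92367/67 ≤ 3125 = 5⁵, so L = 5.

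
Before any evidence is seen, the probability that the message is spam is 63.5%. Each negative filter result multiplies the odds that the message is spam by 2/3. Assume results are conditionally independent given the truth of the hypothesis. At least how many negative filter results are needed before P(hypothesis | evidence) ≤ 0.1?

7

Prior odds = 0.635/0.365 = 127/73.
Likelihood ratio per negative filter result = 2/3.
Target posterior odds = 0.1/0.9 = 1/9.
Need (127/73) × (2/3)ⁿ ≤ 1/9, i.e. (2/3)ⁿ ≤ 73/1143.
(2/3)⁶ = 64/729 is still above 73/1143 but (2/3)⁷ = 128/2187 is at or below it, so n = 7.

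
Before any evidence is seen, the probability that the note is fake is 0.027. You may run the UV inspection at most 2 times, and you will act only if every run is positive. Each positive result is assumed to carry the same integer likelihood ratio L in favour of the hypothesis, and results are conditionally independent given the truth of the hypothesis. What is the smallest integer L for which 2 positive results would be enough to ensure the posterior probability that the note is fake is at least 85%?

Prior odds = 0.027/0.973 = 27/973.
Target odds = 0.85/0.15 = 17/3.
Need L² ≥ 17/3 ÷ (27/973) = 16541/81.
14² = 196 < 16541/81 ≤ 225 = 15², so L = 15.

15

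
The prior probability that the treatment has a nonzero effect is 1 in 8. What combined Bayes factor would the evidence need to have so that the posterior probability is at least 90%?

Prior odds = 0.125/0.875 = 1/7.
Target odds = 0.9/0.1 = 9.
Required Bayes factor = 9 ÷ (1/7) = 63.

63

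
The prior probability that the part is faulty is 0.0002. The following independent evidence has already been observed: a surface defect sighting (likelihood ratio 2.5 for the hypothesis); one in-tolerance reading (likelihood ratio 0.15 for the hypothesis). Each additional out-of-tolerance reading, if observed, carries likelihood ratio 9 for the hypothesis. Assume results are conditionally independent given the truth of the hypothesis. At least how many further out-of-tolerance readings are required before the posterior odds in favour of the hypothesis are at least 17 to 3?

6

Prior odds = 0.0002/0.9998 = 1/4999.
Combined Bayes factor of the evidence already in hand = 2.5 × 0.15 = 0.375.
Odds after that evidence = (1/4999) × 0.375 = 3/39992.
Target odds = 17/3.
Need 9ⁿ ≥ 17/3 ÷ (3/39992) = 679864/9.
9⁵ = 59049 falls short of 679864/9 but 9⁶ = 531441 reaches it, so n = 6.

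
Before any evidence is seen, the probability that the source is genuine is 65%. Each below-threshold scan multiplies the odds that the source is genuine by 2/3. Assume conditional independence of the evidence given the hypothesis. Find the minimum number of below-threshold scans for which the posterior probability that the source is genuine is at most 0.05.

Prior odds = 0.65/0.35 = 13/7.
Likelihood ratio per below-threshold scan = 2/3.
Target odds: 0.05 ÷ 0.95 = 1/19.
Require (2/3)ⁿ ≤ 1/19 ÷ (13/7) = 7/247.
(2/3)⁸ = 256/6561 is still above 7/247 but (2/3)⁹ = 512/19683 is at or below it, so n = 9.

9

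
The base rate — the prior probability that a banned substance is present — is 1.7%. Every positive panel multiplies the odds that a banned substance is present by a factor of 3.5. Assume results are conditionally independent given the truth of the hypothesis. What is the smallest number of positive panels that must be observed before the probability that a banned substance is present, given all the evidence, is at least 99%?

7

Prior odds = 0.017/0.983 = 17/983.
Likelihood ratio per positive panel = 3.5.
Target odds: 0.99 ÷ 0.01 = 99.
Require 3.5ⁿ ≥ 99 ÷ (17/983) = 97317/17.
3.5⁶ = 1838.265625 falls short of 97317/17 but 3.5⁷ = 823543/128 reaches it, so n = 7.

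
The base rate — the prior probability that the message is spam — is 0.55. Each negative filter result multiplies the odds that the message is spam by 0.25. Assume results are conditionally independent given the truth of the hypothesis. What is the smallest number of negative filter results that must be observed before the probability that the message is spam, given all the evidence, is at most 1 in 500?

5

Prior odds = 0.55/0.45 = 11/9.
Likelihood ratio per negative filter result = 0.25.
Target odds: 0.002 ÷ 0.998 = 1/499.
Require 0.25ⁿ ≤ 1/499 ÷ (11/9) = 9/5489.
0.25⁴ = 0.00390625 is still above 9/5489 but 0.25⁵ = 1/1024 is at or below it, so n = 5.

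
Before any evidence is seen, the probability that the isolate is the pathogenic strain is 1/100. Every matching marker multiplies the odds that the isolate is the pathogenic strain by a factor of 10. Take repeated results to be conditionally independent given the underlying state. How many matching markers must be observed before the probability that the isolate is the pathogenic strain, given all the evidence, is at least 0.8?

Prior odds = 0.01/0.99 = 1/99.
Likelihood ratio per matching marker = 10.
Target posterior odds = 0.8/0.2 = 4.
Require 10ⁿ ≥ 4 ÷ (1/99) = 396.
10² = 100 falls short of 396 but 10³ = 1000 reaches it, so n = 3.

3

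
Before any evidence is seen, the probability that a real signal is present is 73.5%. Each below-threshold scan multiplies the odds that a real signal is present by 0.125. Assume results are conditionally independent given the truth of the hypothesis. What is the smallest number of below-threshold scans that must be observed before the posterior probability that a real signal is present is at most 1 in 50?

3

Prior odds = 0.735/0.265 = 147/53.
Likelihood ratio per below-threshold scan = 0.125.
Target posterior odds = 0.02/0.98 = 1/49.
Need (147/53) × 0.125ⁿ ≤ 1/49, i.e. 0.125ⁿ ≤ 53/7203.
0.125² = 0.015625 is still above 53/7203 but 0.125³ = 0.001953125 is at or below it, so n = 3.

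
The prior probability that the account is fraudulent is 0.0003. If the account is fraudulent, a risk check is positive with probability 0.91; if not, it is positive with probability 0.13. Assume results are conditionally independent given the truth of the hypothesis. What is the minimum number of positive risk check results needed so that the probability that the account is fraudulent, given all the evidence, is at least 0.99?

7

Prior odds = 0.0003/0.9997 = 3/9997.
Likelihood ratio of a positive = 0.91/0.13 = 7.
Target odds: 0.99 ÷ 0.01 = 99.
Require 7ⁿ ≥ 99 ÷ (3/9997) = 329901.
7⁶ = 117649 falls short of 329901 but 7⁷ = 823543 reaches it, so n = 7.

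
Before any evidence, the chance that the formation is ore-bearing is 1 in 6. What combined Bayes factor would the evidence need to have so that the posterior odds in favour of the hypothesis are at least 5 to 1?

Prior odds = (1/6)/(5/6) = 0.2.
Target odds = 5.
Required Bayes factor = 5 ÷ 0.2 = 25.

25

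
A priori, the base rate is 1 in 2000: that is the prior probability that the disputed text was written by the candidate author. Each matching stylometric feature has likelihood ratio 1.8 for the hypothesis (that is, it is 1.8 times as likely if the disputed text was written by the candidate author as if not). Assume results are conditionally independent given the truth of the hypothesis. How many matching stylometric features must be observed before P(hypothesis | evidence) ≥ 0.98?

20

Prior odds: 0.0005 ÷ 0.9995 = 1/1999.
Likelihood ratio per matching stylometric feature = 1.8.
Target odds: 0.98 ÷ 0.02 = 49.
Need (1/1999) × 1.8ⁿ ≥ 49, i.e. 1.8ⁿ ≥ 97951.
1.8¹⁹ ≈70823.5 falls short of 97951 but 1.8²⁰ ≈127482 reaches it, so n = 20.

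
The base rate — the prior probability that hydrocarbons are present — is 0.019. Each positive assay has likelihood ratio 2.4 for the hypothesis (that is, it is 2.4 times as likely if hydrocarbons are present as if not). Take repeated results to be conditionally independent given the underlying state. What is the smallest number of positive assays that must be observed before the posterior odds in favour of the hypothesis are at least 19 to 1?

8

Prior odds = 0.019/0.981 = 19/981.
Likelihood ratio per positive assay = 2.4.
Target odds = 19.
Require 2.4ⁿ ≥ 19 ÷ (19/981) = 981.
2.4⁷ = 35831808/78125 falls short of 981 but 2.4⁸ = 429981696/390625 reaches it, so n = 8.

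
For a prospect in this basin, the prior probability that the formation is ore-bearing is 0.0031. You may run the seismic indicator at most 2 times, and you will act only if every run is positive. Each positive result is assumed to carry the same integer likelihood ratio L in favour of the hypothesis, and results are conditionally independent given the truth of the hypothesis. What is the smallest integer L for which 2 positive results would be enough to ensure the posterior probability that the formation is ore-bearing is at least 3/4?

32

Prior odds = 0.0031/0.9969 = 31/9969.
Target odds = 0.75/0.25 = 3.
Need L² ≥ 3 ÷ (31/9969) = 29907/31.
31² = 961 < 29907/31 ≤ 1024 = 32², so L = 32.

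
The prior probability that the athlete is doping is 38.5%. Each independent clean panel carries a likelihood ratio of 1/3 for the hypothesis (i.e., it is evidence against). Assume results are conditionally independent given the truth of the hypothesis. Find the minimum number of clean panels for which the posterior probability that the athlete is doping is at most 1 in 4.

1

Prior odds = 0.385/0.615 = 77/123.
Likelihood ratio per clean panel = 1/3.
Target posterior odds = 0.25/0.75 = 1/3.
Need (77/123) × (1/3)ⁿ ≤ 1/3, i.e. (1/3)ⁿ ≤ 41/77.
(1/3)¹ = 1/3, which is already at or below the required 41/77; so n = 1.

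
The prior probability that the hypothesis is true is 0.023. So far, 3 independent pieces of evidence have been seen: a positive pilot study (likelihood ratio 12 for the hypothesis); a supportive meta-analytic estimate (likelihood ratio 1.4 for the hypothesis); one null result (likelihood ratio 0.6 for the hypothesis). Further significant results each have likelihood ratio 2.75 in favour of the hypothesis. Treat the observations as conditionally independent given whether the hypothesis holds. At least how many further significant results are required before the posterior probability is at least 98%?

6

Prior odds = 0.023/0.977 = 23/977.
Combined Bayes factor of the evidence already in hand = 12 × 1.4 × 0.6 = 10.08.
Odds after that evidence = (23/977) × 10.08 = 5796/24425.
Target odds = 0.98/0.02 = 49.
Need 2.75ⁿ ≥ 49 ÷ (5796/24425) = 170975/828.
2.75⁵ = 161051/1024 falls short of 170975/828 but 2.75⁶ = 1771561/4096 reaches it, so n = 6.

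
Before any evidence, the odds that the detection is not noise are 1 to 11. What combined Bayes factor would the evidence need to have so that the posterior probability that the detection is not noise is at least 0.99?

Prior odds = 1/11.
Target odds = 0.99/0.01 = 99.
Required Bayes factor = 99 ÷ (1/11) = 1089.

1089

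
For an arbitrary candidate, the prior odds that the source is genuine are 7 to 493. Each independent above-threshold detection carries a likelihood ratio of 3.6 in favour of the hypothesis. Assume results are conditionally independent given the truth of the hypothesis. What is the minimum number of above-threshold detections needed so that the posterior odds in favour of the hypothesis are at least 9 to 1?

Prior odds = 7/493.
Likelihood ratio per above-threshold detection = 3.6.
Target odds = 9.
Need (7/493) × 3.6ⁿ ≥ 9, i.e. 3.6ⁿ ≥ 4437/7.
3.6⁵ = 604.66176 falls short of 4437/7 but 3.6⁶ = 34012224/15625 reaches it, so n = 6.

6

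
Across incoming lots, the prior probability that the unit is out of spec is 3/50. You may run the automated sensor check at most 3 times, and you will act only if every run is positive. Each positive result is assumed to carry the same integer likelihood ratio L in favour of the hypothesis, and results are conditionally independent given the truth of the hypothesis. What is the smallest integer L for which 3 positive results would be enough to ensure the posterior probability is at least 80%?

4

Prior odds = 0.06/0.94 = 3/47.
Target odds = 0.8/0.2 = 4.
Need L³ ≥ 4 ÷ (3/47) = 188/3.
3³ = 27 < 188/3 ≤ 64 = 4³, so L = 4.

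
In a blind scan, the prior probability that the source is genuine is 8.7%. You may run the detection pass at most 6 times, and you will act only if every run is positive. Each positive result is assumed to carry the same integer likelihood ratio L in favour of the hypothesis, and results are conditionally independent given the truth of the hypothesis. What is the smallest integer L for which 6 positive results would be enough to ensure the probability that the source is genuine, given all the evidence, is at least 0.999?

Prior odds = 0.087/0.913 = 87/913.
Target odds = 0.999/0.001 = 999.
Need L⁶ ≥ 999 ÷ (87/913) = 304029/29.
4⁶ = 4096 < 304029/29 ≤ 15625 = 5⁶, so L = 5.

5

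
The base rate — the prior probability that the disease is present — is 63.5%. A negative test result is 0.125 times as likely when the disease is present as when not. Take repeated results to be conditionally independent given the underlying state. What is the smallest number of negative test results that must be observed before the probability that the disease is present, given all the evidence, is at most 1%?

Prior odds = 0.635/0.365 = 127/73.
Likelihood ratio per negative test result = 0.125.
Target posterior odds = 0.01/0.99 = 1/99.
Need (127/73) × 0.125ⁿ ≤ 1/99, i.e. 0.125ⁿ ≤ 73/12573.
0.125² = 0.015625 is still above 73/12573 but 0.125³ = 0.001953125 is at or below it, so n = 3.

3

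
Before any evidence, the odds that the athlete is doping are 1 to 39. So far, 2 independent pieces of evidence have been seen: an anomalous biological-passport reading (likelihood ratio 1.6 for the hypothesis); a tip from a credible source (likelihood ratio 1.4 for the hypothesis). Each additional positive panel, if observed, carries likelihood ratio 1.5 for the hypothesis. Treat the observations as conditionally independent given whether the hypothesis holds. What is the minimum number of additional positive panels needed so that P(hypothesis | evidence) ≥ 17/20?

Prior odds = 1/39.
Combined Bayes factor of the evidence already in hand = 1.6 × 1.4 = 2.24.
Odds after that evidence = (1/39) × 2.24 = 56/975.
Target odds = 0.85/0.15 = 17/3.
Need 1.5ⁿ ≥ 17/3 ÷ (56/975) = 5525/56.
1.5¹¹ = 177147/2048 falls short of 5525/56 but 1.5¹² = 531441/4096 reaches it, so n = 12.

12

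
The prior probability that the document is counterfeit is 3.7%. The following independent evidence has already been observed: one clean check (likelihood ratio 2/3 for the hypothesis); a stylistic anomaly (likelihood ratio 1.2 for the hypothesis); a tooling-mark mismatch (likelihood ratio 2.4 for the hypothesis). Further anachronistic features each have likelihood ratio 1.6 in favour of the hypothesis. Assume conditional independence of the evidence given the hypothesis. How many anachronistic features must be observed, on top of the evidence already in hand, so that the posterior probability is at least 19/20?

12

Prior odds = 0.037/0.963 = 37/963.
Combined Bayes factor of the evidence already in hand = (2/3) × 1.2 × 2.4 = 1.92.
Odds after that evidence = (37/963) × 1.92 = 592/8025.
Target odds = 0.95/0.05 = 19.
Need 1.6ⁿ ≥ 19 ÷ (592/8025) = 152475/592.
1.6¹¹ ≈175.922 falls short of 152475/592 but 1.6¹² ≈281.475 reaches it, so n = 12.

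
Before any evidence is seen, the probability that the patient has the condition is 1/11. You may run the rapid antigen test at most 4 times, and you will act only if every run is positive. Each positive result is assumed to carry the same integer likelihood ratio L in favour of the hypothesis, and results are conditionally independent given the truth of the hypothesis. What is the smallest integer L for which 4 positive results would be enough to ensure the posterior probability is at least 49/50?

Prior odds = (1/11)/(10/11) = 0.1.
Target odds = 0.98/0.02 = 49.
Need L⁴ ≥ 49 ÷ 0.1 = 490.
4⁴ = 256 < 490 ≤ 625 = 5⁴, so L = 5.

5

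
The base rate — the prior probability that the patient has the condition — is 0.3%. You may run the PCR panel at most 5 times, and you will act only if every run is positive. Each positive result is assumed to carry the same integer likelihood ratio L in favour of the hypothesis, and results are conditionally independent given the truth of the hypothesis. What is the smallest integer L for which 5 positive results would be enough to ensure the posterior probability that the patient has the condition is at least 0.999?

13

Prior odds = 0.003/0.997 = 3/997.
Target odds = 0.999/0.001 = 999.
Need L⁵ ≥ 999 ÷ (3/997) = 332001.
12⁵ = 248832 < 332001 ≤ 371293 = 13⁵, so L = 13.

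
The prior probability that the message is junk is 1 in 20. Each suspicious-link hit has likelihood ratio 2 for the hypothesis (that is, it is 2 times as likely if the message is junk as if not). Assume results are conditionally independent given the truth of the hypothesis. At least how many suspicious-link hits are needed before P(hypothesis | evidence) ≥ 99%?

Prior odds = 0.05/0.95 = 1/19.
Likelihood ratio per suspicious-link hit = 2.
Target odds: 0.99 ÷ 0.01 = 99.
Need (1/19) × 2ⁿ ≥ 99, i.e. 2ⁿ ≥ 1881.
2¹⁰ = 1024 falls short of 1881 but 2¹¹ = 2048 reaches it, so n = 11.

11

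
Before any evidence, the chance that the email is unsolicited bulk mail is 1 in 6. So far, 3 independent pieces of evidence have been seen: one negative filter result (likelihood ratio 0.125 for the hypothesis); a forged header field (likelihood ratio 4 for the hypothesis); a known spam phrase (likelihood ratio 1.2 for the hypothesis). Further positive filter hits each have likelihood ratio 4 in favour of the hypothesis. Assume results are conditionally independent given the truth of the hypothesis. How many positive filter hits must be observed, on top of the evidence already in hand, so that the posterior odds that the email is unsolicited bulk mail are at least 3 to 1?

Prior odds = (1/6)/(5/6) = 0.2.
Combined Bayes factor of the evidence already in hand = 0.125 × 4 × 1.2 = 0.6.
Odds after that evidence = 0.2 × 0.6 = 0.12.
Target odds = 3.
Need 4ⁿ ≥ 3 ÷ 0.12 = 25.
4² = 16 falls short of 25 but 4³ = 64 reaches it, so n = 3.

3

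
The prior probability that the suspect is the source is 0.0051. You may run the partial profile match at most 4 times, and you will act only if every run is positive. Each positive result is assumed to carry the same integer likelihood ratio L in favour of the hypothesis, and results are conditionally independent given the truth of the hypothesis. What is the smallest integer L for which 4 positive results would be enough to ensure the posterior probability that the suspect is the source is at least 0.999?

22

Prior odds = 0.0051/0.9949 = 51/9949.
Target odds = 0.999/0.001 = 999.
Need L⁴ ≥ 999 ÷ (51/9949) = 3313017/17.
21⁴ = 194481 < 3313017/17 ≤ 234256 = 22⁴, so L = 22.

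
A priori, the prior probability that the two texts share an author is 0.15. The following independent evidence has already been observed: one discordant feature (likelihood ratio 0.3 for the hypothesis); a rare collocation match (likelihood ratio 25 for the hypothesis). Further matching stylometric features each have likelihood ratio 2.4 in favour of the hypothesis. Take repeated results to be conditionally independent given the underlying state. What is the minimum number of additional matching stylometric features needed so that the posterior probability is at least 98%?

Prior odds = 0.15/0.85 = 3/17.
Combined Bayes factor of the evidence already in hand = 0.3 × 25 = 7.5.
Odds after that evidence = (3/17) × 7.5 = 45/34.
Target odds = 0.98/0.02 = 49.
Need 2.4ⁿ ≥ 49 ÷ (45/34) = 1666/45.
2.4⁴ = 33.1776 falls short of 1666/45 but 2.4⁵ = 79.62624 reaches it, so n = 5.

5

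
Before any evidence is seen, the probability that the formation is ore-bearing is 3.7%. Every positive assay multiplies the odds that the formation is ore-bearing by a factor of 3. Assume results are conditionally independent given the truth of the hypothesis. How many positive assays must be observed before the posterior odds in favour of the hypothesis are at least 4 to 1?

Prior odds: 0.037 ÷ 0.963 = 37/963.
Likelihood ratio per positive assay = 3.
Target odds = 4.
Require 3ⁿ ≥ 4 ÷ (37/963) = 3852/37.
3⁴ = 81 falls short of 3852/37 but 3⁵ = 243 reaches it, so n = 5.

5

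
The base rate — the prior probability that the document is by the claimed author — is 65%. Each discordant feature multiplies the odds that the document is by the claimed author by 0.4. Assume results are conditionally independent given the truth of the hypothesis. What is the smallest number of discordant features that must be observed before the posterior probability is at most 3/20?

3

Prior odds: 0.65 ÷ 0.35 = 13/7.
Likelihood ratio per discordant feature = 0.4.
Target odds: 0.15 ÷ 0.85 = 3/17.
Require 0.4ⁿ ≤ 3/17 ÷ (13/7) = 21/221.
0.4² = 0.16 is still above 21/221 but 0.4³ = 0.064 is at or below it, so n = 3.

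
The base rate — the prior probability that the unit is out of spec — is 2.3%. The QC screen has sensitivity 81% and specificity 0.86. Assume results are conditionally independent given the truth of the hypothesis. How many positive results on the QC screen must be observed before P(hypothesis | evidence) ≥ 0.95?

4

Prior odds = 0.023/0.977 = 23/977.
False-positive rate = 1 − 0.86 = 0.14; likelihood ratio of a positive = 0.81/0.14 = 81/14.
Target odds: 0.95 ÷ 0.05 = 19.
Need (23/977) × (81/14)ⁿ ≥ 19, i.e. (81/14)ⁿ ≥ 18563/23.
(81/14)³ = 531441/2744 falls short of 18563/23 but (81/14)⁴ = 43046721/38416 reaches it, so n = 4.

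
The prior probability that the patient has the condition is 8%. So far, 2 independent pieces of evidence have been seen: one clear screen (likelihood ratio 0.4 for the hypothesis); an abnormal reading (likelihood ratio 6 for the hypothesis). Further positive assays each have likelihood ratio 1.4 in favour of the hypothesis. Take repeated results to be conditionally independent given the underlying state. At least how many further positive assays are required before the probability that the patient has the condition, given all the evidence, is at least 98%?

17

Prior odds = 0.08/0.92 = 2/23.
Combined Bayes factor of the evidence already in hand = 0.4 × 6 = 2.4.
Odds after that evidence = (2/23) × 2.4 = 24/115.
Target odds = 0.98/0.02 = 49.
Need 1.4ⁿ ≥ 49 ÷ (24/115) = 5635/24.
1.4¹⁶ ≈217.795 falls short of 5635/24 but 1.4¹⁷ ≈304.913 reaches it, so n = 17.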